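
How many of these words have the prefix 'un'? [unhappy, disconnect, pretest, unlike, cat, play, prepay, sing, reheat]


Checking each word for prefix 'un':
  'unhappy' -> YES, starts with 'un' (count: 1)
  'disconnect' -> no (count: 1)
  'pretest' -> no (count: 1)
  'unlike' -> YES, starts with 'un' (count: 2)
  'cat' -> no (count: 2)
  'play' -> no (count: 2)
  'prepay' -> no (count: 2)
  'sing' -> no (count: 2)
  'reheat' -> no (count: 2)
Total with prefix 'un': 2

2


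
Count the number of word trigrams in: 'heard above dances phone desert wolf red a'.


Word trigrams from [8] words:
  Trigram 1: (heard above dances)
  Trigram 2: (above dances phone)
  Trigram 3: (dances phone desert)
  Trigram 4: (phone desert wolf)
  Trigram 5: (desert wolf red)
  Trigram 6: (wolf red a)
Total word trigrams: 8 - 2 = 6

6


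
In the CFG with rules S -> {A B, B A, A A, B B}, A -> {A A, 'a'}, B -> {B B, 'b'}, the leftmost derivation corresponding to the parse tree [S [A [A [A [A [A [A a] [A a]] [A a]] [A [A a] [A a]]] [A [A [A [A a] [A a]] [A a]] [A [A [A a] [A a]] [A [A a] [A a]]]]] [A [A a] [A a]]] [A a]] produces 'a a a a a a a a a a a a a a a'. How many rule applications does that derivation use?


Every bracketed nonterminal node [X ...] in the tree is produced by exactly one rule application.
Reading the tree off as a leftmost derivation:
  Step 1: S  =>  A A   (applied S -> A A)
  Step 2: A A  =>  A A A   (applied A -> A A)
  Step 3: A A A  =>  A A A A   (applied A -> A A)
  Step 4: A A A A  =>  A A A A A   (applied A -> A A)
  Step 5: A A A A A  =>  A A A A A A   (applied A -> A A)
  Step 6: A A A A A A  =>  A A A A A A A   (applied A -> A A)
  Step 7: A A A A A A A  =>  a A A A A A A   (applied A -> a)
  Step 8: a A A A A A A  =>  a a A A A A A   (applied A -> a)
  Step 9: a a A A A A A  =>  a a a A A A A   (applied A -> a)
  Step 10: a a a A A A A  =>  a a a A A A A A   (applied A -> A A)
  Step 11: a a a A A A A A  =>  a a a a A A A A   (applied A -> a)
  Step 12: a a a a A A A A  =>  a a a a a A A A   (applied A -> a)
  Step 13: a a a a a A A A  =>  a a a a a A A A A   (applied A -> A A)
  Step 14: a a a a a A A A A  =>  a a a a a A A A A A   (applied A -> A A)
  Step 15: a a a a a A A A A A  =>  a a a a a A A A A A A   (applied A -> A A)
  Step 16: a a a a a A A A A A A  =>  a a a a a a A A A A A   (applied A -> a)
  Step 17: a a a a a a A A A A A  =>  a a a a a a a A A A A   (applied A -> a)
  Step 18: a a a a a a a A A A A  =>  a a a a a a a a A A A   (applied A -> a)
  Step 19: a a a a a a a a A A A  =>  a a a a a a a a A A A A   (applied A -> A A)
  Step 20: a a a a a a a a A A A A  =>  a a a a a a a a A A A A A   (applied A -> A A)
  Step 21: a a a a a a a a A A A A A  =>  a a a a a a a a a A A A A   (applied A -> a)
  Step 22: a a a a a a a a a A A A A  =>  a a a a a a a a a a A A A   (applied A -> a)
  Step 23: a a a a a a a a a a A A A  =>  a a a a a a a a a a A A A A   (applied A -> A A)
  Step 24: a a a a a a a a a a A A A A  =>  a a a a a a a a a a a A A A   (applied A -> a)
  Step 25: a a a a a a a a a a a A A A  =>  a a a a a a a a a a a a A A   (applied A -> a)
  Step 26: a a a a a a a a a a a a A A  =>  a a a a a a a a a a a a A A A   (applied A -> A A)
  Step 27: a a a a a a a a a a a a A A A  =>  a a a a a a a a a a a a a A A   (applied A -> a)
  Step 28: a a a a a a a a a a a a a A A  =>  a a a a a a a a a a a a a a A   (applied A -> a)
  Step 29: a a a a a a a a a a a a a a A  =>  a a a a a a a a a a a a a a a   (applied A -> a)
Final yield: a a a a a a a a a a a a a a a
Total rewrite steps: 29

29


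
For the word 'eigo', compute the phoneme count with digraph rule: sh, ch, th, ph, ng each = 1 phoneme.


Parsing 'eigo' greedily, digraphs first:
  'e' -> vowel phoneme (phonemes so far: 1)
  'i' -> vowel phoneme (phonemes so far: 2)
  'g' -> consonant phoneme (phonemes so far: 3)
  'o' -> vowel phoneme (phonemes so far: 4)
Total phonemes: 4

4


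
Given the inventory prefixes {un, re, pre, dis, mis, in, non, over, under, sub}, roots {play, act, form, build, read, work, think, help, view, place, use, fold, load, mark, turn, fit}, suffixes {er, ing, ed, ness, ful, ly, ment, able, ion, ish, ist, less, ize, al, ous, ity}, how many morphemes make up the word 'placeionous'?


Segmenting 'placeionous' against the inventory:
  'place' -> root (morpheme 1)
  'ion' -> suffix (morpheme 2)
  'ous' -> suffix (morpheme 3)
Total morphemes: 3

3


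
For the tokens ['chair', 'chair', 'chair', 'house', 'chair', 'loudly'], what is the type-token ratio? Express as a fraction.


Tokens: 6
Unique types: ('chair', 'house', 'loudly') = 3
TTR = 3/6
Simplify: divide both by 3 -> 1/2
TTR = 1/2

1/2


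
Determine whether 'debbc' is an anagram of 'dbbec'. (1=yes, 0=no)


Sort characters of 'debbc': 'bbcde'
Sort characters of 'dbbec': 'bbcde'
Sorted forms match -> they ARE anagrams
Result: 1

1


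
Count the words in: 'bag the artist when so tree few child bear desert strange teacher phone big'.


Counting words by splitting on spaces:
  Word 1: 'bag'
  Word 2: 'the'
  Word 3: 'artist'
  Word 4: 'when'
  Word 5: 'so'
  Word 6: 'tree'
  Word 7: 'few'
  Word 8: 'child'
  Word 9: 'bear'
  Word 10: 'desert'
  Word 11: 'strange'
  Word 12: 'teacher'
  Word 13: 'phone'
  Word 14: 'big'
Total words: 14

14


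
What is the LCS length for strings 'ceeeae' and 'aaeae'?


DP table for LCS of 'ceeeae' and 'aaeae':
       a  a  e  a  e
    0  0  0  0  0  0
  c 0  0  0  0  0  0
  e 0  0  0  1  1  1
  e 0  0  0  1  1  2
  e 0  0  0  1  1  2
  a 0  1  1  1  2  2
  e 0  1  1  2  2  3
LCS: 'eae'
LCS length = 3

3


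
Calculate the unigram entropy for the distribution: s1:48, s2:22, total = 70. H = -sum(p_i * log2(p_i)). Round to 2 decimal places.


Computing entropy H = -sum(p_i * log2(p_i)):
  s1: p = 48/70 = 0.6857, -p*log2(p) = 0.3732
  s2: p = 22/70 = 0.3143, -p*log2(p) = 0.5248
H = sum of terms = 0.8980
Rounded to 2 decimals: 0.90

0.90


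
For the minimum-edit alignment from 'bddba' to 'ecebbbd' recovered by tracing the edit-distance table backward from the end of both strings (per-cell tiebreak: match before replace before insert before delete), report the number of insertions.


Edit distance = 6. Backtracking from cell (5, 7) with preference match > replace > insert > delete,
then listing the resulting alignment 'bddba' -> 'ecebbbd' left to right:
  Step 1: insert 'e' [insertion #1]
  Step 2: insert 'c' [insertion #2]
  Step 3: replace b->e
  Step 4: replace d->b
  Step 5: replace d->b
  Step 6: keep 'b'
  Step 7: replace a->d
Total insertions: 2

2


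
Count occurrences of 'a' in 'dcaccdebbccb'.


Scanning 'dcaccdebbccb' for 'a':
  Position 2: 'a' -> MATCH (count: 1)
Total occurrences of 'a': 1

1


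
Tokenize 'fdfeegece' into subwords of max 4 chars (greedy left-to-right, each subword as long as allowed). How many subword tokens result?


'fdfeegece' has 9 characters.
Chunking with max size 4:
  Chunk 1: 'fdfe' (positions 0-3)
  Chunk 2: 'egec' (positions 4-7)
  Chunk 3: 'e' (positions 8-8)
Total chunks: ceil(9 / 4) = 3

3


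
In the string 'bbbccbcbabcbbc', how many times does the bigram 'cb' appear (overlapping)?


Scanning 'bbbccbcbabcbbc' for bigram 'cb':
  Position 0: 'bb' -> no
  Position 1: 'bb' -> no
  Position 2: 'bc' -> no
  Position 3: 'cc' -> no
  Position 4: 'cb' -> MATCH
  Position 5: 'bc' -> no
  Position 6: 'cb' -> MATCH
  Position 7: 'ba' -> no
  Position 8: 'ab' -> no
  Position 9: 'bc' -> no
  Position 10: 'cb' -> MATCH
  Position 11: 'bb' -> no
  Position 12: 'bc' -> no
Total matches: 3

3


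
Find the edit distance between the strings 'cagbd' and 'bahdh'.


Building DP table for s1='cagbd' (len 5) and s2='bahdh' (len 5):
       b  a  h  d  h
    0  1  2  3  4  5
  c 1  1  2  3  4  5
  a 2  2  1  2  3  4
  g 3  3  2  2  3  4
  b 4  3  3  3  3  4
  d 5  4  4  4  3  4
Edit distance = dp[5][5] = 4

4


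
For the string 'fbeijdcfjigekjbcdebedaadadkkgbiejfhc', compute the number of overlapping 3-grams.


String 'fbeijdcfjigekjbcdebedaadadkkgbiejfhc' has length L = 36.
Number of overlapping n-grams = L - n + 1
Substituting: 36 - 3 + 1 = 34

34


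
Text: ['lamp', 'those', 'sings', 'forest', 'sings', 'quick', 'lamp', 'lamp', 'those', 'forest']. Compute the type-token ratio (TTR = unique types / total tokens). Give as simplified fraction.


Tokens: 10
Unique types: ('forest', 'lamp', 'quick', 'sings', 'those') = 5
TTR = 5/10
Simplify: divide both by 5 -> 1/2
TTR = 1/2

1/2


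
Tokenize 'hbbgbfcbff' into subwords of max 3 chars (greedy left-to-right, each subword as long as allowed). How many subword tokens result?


'hbbgbfcbff' has 10 characters.
Chunking with max size 3:
  Chunk 1: 'hbb' (positions 0-2)
  Chunk 2: 'gbf' (positions 3-5)
  Chunk 3: 'cbf' (positions 6-8)
  Chunk 4: 'f' (positions 9-9)
Total chunks: ceil(10 / 3) = 4

4


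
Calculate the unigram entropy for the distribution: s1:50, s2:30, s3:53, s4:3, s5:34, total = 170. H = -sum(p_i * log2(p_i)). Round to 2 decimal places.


Computing entropy H = -sum(p_i * log2(p_i)):
  s1: p = 50/170 = 0.2941, -p*log2(p) = 0.5193
  s2: p = 30/170 = 0.1765, -p*log2(p) = 0.4416
  s3: p = 53/170 = 0.3118, -p*log2(p) = 0.5242
  s4: p = 3/170 = 0.0176, -p*log2(p) = 0.1028
  s5: p = 34/170 = 0.2000, -p*log2(p) = 0.4644
H = sum of terms = 2.0523
Rounded to 2 decimals: 2.05

2.05


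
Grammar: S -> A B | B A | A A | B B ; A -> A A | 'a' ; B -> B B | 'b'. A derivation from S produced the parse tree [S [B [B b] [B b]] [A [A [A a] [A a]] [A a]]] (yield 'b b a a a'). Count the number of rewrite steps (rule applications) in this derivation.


Every bracketed nonterminal node [X ...] in the tree is produced by exactly one rule application.
Reading the tree off as a leftmost derivation:
  Step 1: S  =>  B A   (applied S -> B A)
  Step 2: B A  =>  B B A   (applied B -> B B)
  Step 3: B B A  =>  b B A   (applied B -> b)
  Step 4: b B A  =>  b b A   (applied B -> b)
  Step 5: b b A  =>  b b A A   (applied A -> A A)
  Step 6: b b A A  =>  b b A A A   (applied A -> A A)
  Step 7: b b A A A  =>  b b a A A   (applied A -> a)
  Step 8: b b a A A  =>  b b a a A   (applied A -> a)
  Step 9: b b a a A  =>  b b a a a   (applied A -> a)
Final yield: b b a a a
Total rewrite steps: 9

9


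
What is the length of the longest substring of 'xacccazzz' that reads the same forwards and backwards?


Scanning 'xacccazzz' for palindromic substrings.
Substring at positions 1-5: 'accca'.
Check: reverse('accca') = 'accca' -> palindrome confirmed.
Neighbouring characters ('x' / 'z') break symmetry, so it cannot extend further.
No longer palindromic substring exists; longest length = 5

5


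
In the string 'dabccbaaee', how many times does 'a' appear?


Scanning 'dabccbaaee' for 'a':
  Position 1: 'a' -> MATCH (count: 1)
  Position 6: 'a' -> MATCH (count: 2)
  Position 7: 'a' -> MATCH (count: 3)
Total occurrences of 'a': 3

3


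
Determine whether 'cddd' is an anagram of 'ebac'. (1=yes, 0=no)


Sort characters of 'cddd': 'cddd'
Sort characters of 'ebac': 'abce'
Sorted forms differ -> they are NOT anagrams
Result: 0

0


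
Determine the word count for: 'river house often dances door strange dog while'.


Counting words by splitting on spaces:
  Word 1: 'river'
  Word 2: 'house'
  Word 3: 'often'
  Word 4: 'dances'
  Word 5: 'door'
  Word 6: 'strange'
  Word 7: 'dog'
  Word 8: 'while'
Total words: 8

8


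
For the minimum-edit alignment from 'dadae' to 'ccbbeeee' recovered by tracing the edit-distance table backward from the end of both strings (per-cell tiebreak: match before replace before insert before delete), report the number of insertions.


Edit distance = 7. Backtracking from cell (5, 8) with preference match > replace > insert > delete,
then listing the resulting alignment 'dadae' -> 'ccbbeeee' left to right:
  Step 1: insert 'c' [insertion #1]
  Step 2: insert 'c' [insertion #2]
  Step 3: insert 'b' [insertion #3]
  Step 4: replace d->b
  Step 5: replace a->e
  Step 6: replace d->e
  Step 7: replace a->e
  Step 8: keep 'e'
Total insertions: 3

3


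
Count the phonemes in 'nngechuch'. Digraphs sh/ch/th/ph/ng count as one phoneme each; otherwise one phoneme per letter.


Parsing 'nngechuch' greedily, digraphs first:
  'n' -> consonant phoneme (phonemes so far: 1)
  'ng' -> digraph (1 consonant phoneme) (phonemes so far: 2)
  'e' -> vowel phoneme (phonemes so far: 3)
  'ch' -> digraph (1 consonant phoneme) (phonemes so far: 4)
  'u' -> vowel phoneme (phonemes so far: 5)
  'ch' -> digraph (1 consonant phoneme) (phonemes so far: 6)
Total phonemes: 6

6


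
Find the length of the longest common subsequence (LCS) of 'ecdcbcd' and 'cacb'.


DP table for LCS of 'ecdcbcd' and 'cacb':
       c  a  c  b
    0  0  0  0  0
  e 0  0  0  0  0
  c 0  1  1  1  1
  d 0  1  1  1  1
  c 0  1  1  2  2
  b 0  1  1  2  3
  c 0  1  1  2  3
  d 0  1  1  2  3
LCS: 'ccb'
LCS length = 3

3


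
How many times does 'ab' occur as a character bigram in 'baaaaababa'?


Scanning 'baaaaababa' for bigram 'ab':
  Position 0: 'ba' -> no
  Position 1: 'aa' -> no
  Position 2: 'aa' -> no
  Position 3: 'aa' -> no
  Position 4: 'aa' -> no
  Position 5: 'ab' -> MATCH
  Position 6: 'ba' -> no
  Position 7: 'ab' -> MATCH
  Position 8: 'ba' -> no
Total matches: 2

2


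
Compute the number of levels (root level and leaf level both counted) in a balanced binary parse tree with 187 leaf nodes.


In a balanced binary tree with n leaves the deepest leaf is ceil(log2(n)) edges below the root,
so counting node levels inclusive of root and leaves gives ceil(log2(n)) + 1 levels.
log2(187) = 7.5469
ceil(7.5469) = 8
levels = 8 + 1 = 9

9


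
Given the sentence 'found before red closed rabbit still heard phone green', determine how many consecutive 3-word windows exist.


Word trigrams from [9] words:
  Trigram 1: (found before red)
  Trigram 2: (before red closed)
  Trigram 3: (red closed rabbit)
  Trigram 4: (closed rabbit still)
  Trigram 5: (rabbit still heard)
  Trigram 6: (still heard phone)
  Trigram 7: (heard phone green)
Total word trigrams: 9 - 2 = 7

7


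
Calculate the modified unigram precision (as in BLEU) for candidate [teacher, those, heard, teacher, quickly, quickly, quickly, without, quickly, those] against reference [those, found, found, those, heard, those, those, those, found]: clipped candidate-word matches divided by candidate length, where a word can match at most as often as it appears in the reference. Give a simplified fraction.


Reference word counts: {'found': 3, 'heard': 1, 'those': 5}
Checking each candidate word (with clipping):
  'teacher' -> not in reference -> no match (matches: 0)
  'those' -> in reference (ref count 5, used 1/5) -> match (matches: 1)
  'heard' -> in reference (ref count 1, used 1/1) -> match (matches: 2)
  'teacher' -> not in reference -> no match (matches: 2)
  'quickly' -> not in reference -> no match (matches: 2)
  'quickly' -> not in reference -> no match (matches: 2)
  'quickly' -> not in reference -> no match (matches: 2)
  'without' -> not in reference -> no match (matches: 2)
  'quickly' -> not in reference -> no match (matches: 2)
  'those' -> in reference (ref count 5, used 2/5) -> match (matches: 3)
Clipped matches: 3, Candidate length: 10
Precision = 3/10

3/10


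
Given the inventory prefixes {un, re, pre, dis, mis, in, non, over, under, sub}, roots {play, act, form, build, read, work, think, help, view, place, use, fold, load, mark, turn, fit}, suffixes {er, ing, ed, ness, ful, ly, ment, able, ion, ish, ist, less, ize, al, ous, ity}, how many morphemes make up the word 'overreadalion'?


Segmenting 'overreadalion' against the inventory:
  'over' -> prefix (morpheme 1)
  'read' -> root (morpheme 2)
  'al' -> suffix (morpheme 3)
  'ion' -> suffix (morpheme 4)
Total morphemes: 4

4


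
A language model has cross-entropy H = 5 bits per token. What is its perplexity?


Perplexity formula: PP = 2^H
H = 5
PP = 2^5
Steps: 2^1 = 2, 2^2 = 4, 2^3 = 8, 2^4 = 16, 2^5 = 32
PP = 32

32


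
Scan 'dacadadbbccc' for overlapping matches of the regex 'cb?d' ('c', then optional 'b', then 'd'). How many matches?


Pattern: cb?d means 'c', then optional 'b', then 'd'.
Scanning 'dacadadbbccc' position-by-position:
  Pos 0: window 'dac' -> no
  Pos 1: window 'aca' -> no
  Pos 2: window 'cad' -> no
  Pos 3: window 'ada' -> no
  Pos 4: window 'dad' -> no
  Pos 5: window 'adb' -> no
  Pos 6: window 'dbb' -> no
  Pos 7: window 'bbc' -> no
  Pos 8: window 'bcc' -> no
  Pos 9: window 'ccc' -> no
  Pos 10: window 'cc' -> no
  Pos 11: window 'c' -> no
Total matches: 0

0


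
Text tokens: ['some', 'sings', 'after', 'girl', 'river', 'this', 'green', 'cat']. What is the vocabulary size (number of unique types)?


Listing all tokens and tracking unique types:
  Token 1: 'some' -> NEW (unique so far: 1)
  Token 2: 'sings' -> NEW (unique so far: 2)
  Token 3: 'after' -> NEW (unique so far: 3)
  Token 4: 'girl' -> NEW (unique so far: 4)
  Token 5: 'river' -> NEW (unique so far: 5)
  Token 6: 'this' -> NEW (unique so far: 6)
  Token 7: 'green' -> NEW (unique so far: 7)
  Token 8: 'cat' -> NEW (unique so far: 8)
Unique types: ('after', 'cat', 'girl', 'green', 'river', 'sings', 'some', 'this')
Vocabulary size: 8

8


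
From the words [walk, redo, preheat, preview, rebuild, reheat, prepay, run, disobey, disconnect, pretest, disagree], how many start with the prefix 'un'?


Checking each word for prefix 'un':
  'walk' -> no (count: 0)
  'redo' -> no (count: 0)
  'preheat' -> no (count: 0)
  'preview' -> no (count: 0)
  'rebuild' -> no (count: 0)
  'reheat' -> no (count: 0)
  'prepay' -> no (count: 0)
  'run' -> no (count: 0)
  'disobey' -> no (count: 0)
  'disconnect' -> no (count: 0)
  'pretest' -> no (count: 0)
  'disagree' -> no (count: 0)
Total with prefix 'un': 0

0


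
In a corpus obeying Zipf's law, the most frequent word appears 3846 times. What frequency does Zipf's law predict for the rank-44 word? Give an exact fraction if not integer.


Zipf's law: freq(rank) = f1 / rank
f1 = 3846, rank = 44
freq = 3846 / 44
GCD(3846, 44) = 2
Simplified: 1923/22

1923/22


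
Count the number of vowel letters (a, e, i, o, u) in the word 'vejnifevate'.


Scanning each character of 'vejnifevate':
  Position 1: 'v' -> consonant (running count: 0)
  Position 2: 'e' -> vowel (running count: 1)
  Position 3: 'j' -> consonant (running count: 1)
  Position 4: 'n' -> consonant (running count: 1)
  Position 5: 'i' -> vowel (running count: 2)
  Position 6: 'f' -> consonant (running count: 2)
  Position 7: 'e' -> vowel (running count: 3)
  Position 8: 'v' -> consonant (running count: 3)
  Position 9: 'a' -> vowel (running count: 4)
  Position 10: 't' -> consonant (running count: 4)
  Position 11: 'e' -> vowel (running count: 5)
Total vowels: 5

5


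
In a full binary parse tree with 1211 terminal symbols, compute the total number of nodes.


Leaf nodes (terminals): 1211
Internal nodes = n - 1 = 1211 - 1 = 1210
Total = leaves + internal = 1211 + 1210 = 2421

2421


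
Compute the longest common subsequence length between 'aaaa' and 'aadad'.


DP table for LCS of 'aaaa' and 'aadad':
       a  a  d  a  d
    0  0  0  0  0  0
  a 0  1  1  1  1  1
  a 0  1  2  2  2  2
  a 0  1  2  2  3  3
  a 0  1  2  2  3  3
LCS: 'aaa'
LCS length = 3

3


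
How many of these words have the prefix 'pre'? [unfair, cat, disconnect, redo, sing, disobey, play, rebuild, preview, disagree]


Checking each word for prefix 'pre':
  'unfair' -> no (count: 0)
  'cat' -> no (count: 0)
  'disconnect' -> no (count: 0)
  'redo' -> no (count: 0)
  'sing' -> no (count: 0)
  'disobey' -> no (count: 0)
  'play' -> no (count: 0)
  'rebuild' -> no (count: 0)
  'preview' -> YES, starts with 'pre' (count: 1)
  'disagree' -> no (count: 1)
Total with prefix 'pre': 1

1


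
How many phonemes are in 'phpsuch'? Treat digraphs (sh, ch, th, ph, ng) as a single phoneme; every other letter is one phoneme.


Parsing 'phpsuch' greedily, digraphs first:
  'ph' -> digraph (1 consonant phoneme) (phonemes so far: 1)
  'p' -> consonant phoneme (phonemes so far: 2)
  's' -> consonant phoneme (phonemes so far: 3)
  'u' -> vowel phoneme (phonemes so far: 4)
  'ch' -> digraph (1 consonant phoneme) (phonemes so far: 5)
Total phonemes: 5

5


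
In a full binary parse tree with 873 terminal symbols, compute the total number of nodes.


Leaf nodes (terminals): 873
Internal nodes = n - 1 = 873 - 1 = 872
Total = leaves + internal = 873 + 872 = 1745

1745


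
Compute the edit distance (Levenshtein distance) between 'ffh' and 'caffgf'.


Building DP table for s1='ffh' (len 3) and s2='caffgf' (len 6):
       c  a  f  f  g  f
    0  1  2  3  4  5  6
  f 1  1  2  2  3  4  5
  f 2  2  2  2  2  3  4
  h 3  3  3  3  3  3  4
Edit distance = dp[3][6] = 4

4


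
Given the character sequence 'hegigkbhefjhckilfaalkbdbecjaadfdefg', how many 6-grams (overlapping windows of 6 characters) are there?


String 'hegigkbhefjhckilfaalkbdbecjaadfdefg' has length L = 35.
Number of overlapping n-grams = L - n + 1
Substituting: 35 - 6 + 1 = 30

30


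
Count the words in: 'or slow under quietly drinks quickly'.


Counting words by splitting on spaces:
  Word 1: 'or'
  Word 2: 'slow'
  Word 3: 'under'
  Word 4: 'quietly'
  Word 5: 'drinks'
  Word 6: 'quickly'
Total words: 6

6


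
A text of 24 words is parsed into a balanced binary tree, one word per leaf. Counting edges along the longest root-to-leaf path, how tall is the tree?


In a balanced binary tree with n leaves the deepest leaf is ceil(log2(n)) edges below the root.
log2(24) = 4.5850
ceil(4.5850) = 5
height (edges) = 5

5


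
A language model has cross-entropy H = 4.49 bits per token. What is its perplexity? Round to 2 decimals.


Perplexity formula: PP = 2^H
H = 4.49
PP = 2^4.49
Decompose: 2^4.49 = 2^4 * 2^0.49
2^4 = 16, 2^0.49 ~ 1.4044449
PP ~ 16 * 1.4044449 = 22.4711184
Rounded to 2 decimals: 22.47

22.47


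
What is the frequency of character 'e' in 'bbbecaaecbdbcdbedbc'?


Scanning 'bbbecaaecbdbcdbedbc' for 'e':
  Position 3: 'e' -> MATCH (count: 1)
  Position 7: 'e' -> MATCH (count: 2)
  Position 15: 'e' -> MATCH (count: 3)
Total occurrences of 'e': 3

3


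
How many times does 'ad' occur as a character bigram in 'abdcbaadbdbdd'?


Scanning 'abdcbaadbdbdd' for bigram 'ad':
  Position 0: 'ab' -> no
  Position 1: 'bd' -> no
  Position 2: 'dc' -> no
  Position 3: 'cb' -> no
  Position 4: 'ba' -> no
  Position 5: 'aa' -> no
  Position 6: 'ad' -> MATCH
  Position 7: 'db' -> no
  Position 8: 'bd' -> no
  Position 9: 'db' -> no
  Position 10: 'bd' -> no
  Position 11: 'dd' -> no
Total matches: 1

1


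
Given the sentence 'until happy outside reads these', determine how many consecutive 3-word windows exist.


Word trigrams from [5] words:
  Trigram 1: (until happy outside)
  Trigram 2: (happy outside reads)
  Trigram 3: (outside reads these)
Total word trigrams: 5 - 2 = 3

3


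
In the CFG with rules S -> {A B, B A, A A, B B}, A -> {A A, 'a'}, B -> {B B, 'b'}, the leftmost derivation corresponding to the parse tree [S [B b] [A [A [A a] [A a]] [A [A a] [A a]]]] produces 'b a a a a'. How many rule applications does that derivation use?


Every bracketed nonterminal node [X ...] in the tree is produced by exactly one rule application.
Reading the tree off as a leftmost derivation:
  Step 1: S  =>  B A   (applied S -> B A)
  Step 2: B A  =>  b A   (applied B -> b)
  Step 3: b A  =>  b A A   (applied A -> A A)
  Step 4: b A A  =>  b A A A   (applied A -> A A)
  Step 5: b A A A  =>  b a A A   (applied A -> a)
  Step 6: b a A A  =>  b a a A   (applied A -> a)
  Step 7: b a a A  =>  b a a A A   (applied A -> A A)
  Step 8: b a a A A  =>  b a a a A   (applied A -> a)
  Step 9: b a a a A  =>  b a a a a   (applied A -> a)
Final yield: b a a a a
Total rewrite steps: 9

9


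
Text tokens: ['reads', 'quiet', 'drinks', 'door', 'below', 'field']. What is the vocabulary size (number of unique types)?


Listing all tokens and tracking unique types:
  Token 1: 'reads' -> NEW (unique so far: 1)
  Token 2: 'quiet' -> NEW (unique so far: 2)
  Token 3: 'drinks' -> NEW (unique so far: 3)
  Token 4: 'door' -> NEW (unique so far: 4)
  Token 5: 'below' -> NEW (unique so far: 5)
  Token 6: 'field' -> NEW (unique so far: 6)
Unique types: ('below', 'door', 'drinks', 'field', 'quiet', 'reads')
Vocabulary size: 6

6


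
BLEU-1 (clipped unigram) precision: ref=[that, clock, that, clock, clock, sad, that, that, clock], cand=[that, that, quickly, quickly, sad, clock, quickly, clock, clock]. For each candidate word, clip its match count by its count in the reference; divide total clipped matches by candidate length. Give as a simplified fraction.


Reference word counts: {'clock': 4, 'sad': 1, 'that': 4}
Checking each candidate word (with clipping):
  'that' -> in reference (ref count 4, used 1/4) -> match (matches: 1)
  'that' -> in reference (ref count 4, used 2/4) -> match (matches: 2)
  'quickly' -> not in reference -> no match (matches: 2)
  'quickly' -> not in reference -> no match (matches: 2)
  'sad' -> in reference (ref count 1, used 1/1) -> match (matches: 3)
  'clock' -> in reference (ref count 4, used 1/4) -> match (matches: 4)
  'quickly' -> not in reference -> no match (matches: 4)
  'clock' -> in reference (ref count 4, used 2/4) -> match (matches: 5)
  'clock' -> in reference (ref count 4, used 3/4) -> match (matches: 6)
Clipped matches: 6, Candidate length: 9
Precision = 6/9 = 2/3

2/3


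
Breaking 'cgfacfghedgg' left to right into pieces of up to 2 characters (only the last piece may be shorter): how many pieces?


'cgfacfghedgg' has 12 characters.
Chunking with max size 2:
  Chunk 1: 'cg' (positions 0-1)
  Chunk 2: 'fa' (positions 2-3)
  Chunk 3: 'cf' (positions 4-5)
  Chunk 4: 'gh' (positions 6-7)
  Chunk 5: 'ed' (positions 8-9)
  Chunk 6: 'gg' (positions 10-11)
Total chunks: ceil(12 / 2) = 6

6


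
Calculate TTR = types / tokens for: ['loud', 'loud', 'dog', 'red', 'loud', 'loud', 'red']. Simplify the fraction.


Tokens: 7
Unique types: ('dog', 'loud', 'red') = 3
TTR = 3/7
Already in lowest terms.

3/7


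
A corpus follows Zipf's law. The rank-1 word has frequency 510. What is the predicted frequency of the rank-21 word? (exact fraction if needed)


Zipf's law: freq(rank) = f1 / rank
f1 = 510, rank = 21
freq = 510 / 21
GCD(510, 21) = 3
Simplified: 170/7

170/7


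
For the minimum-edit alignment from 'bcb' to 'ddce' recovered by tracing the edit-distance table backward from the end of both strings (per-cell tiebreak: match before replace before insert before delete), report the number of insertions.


Edit distance = 3. Backtracking from cell (3, 4) with preference match > replace > insert > delete,
then listing the resulting alignment 'bcb' -> 'ddce' left to right:
  Step 1: insert 'd' [insertion #1]
  Step 2: replace b->d
  Step 3: keep 'c'
  Step 4: replace b->e
Total insertions: 1

1


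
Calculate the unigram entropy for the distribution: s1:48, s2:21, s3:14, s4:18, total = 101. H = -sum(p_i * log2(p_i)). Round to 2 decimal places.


Computing entropy H = -sum(p_i * log2(p_i)):
  s1: p = 48/101 = 0.4752, -p*log2(p) = 0.5101
  s2: p = 21/101 = 0.2079, -p*log2(p) = 0.4711
  s3: p = 14/101 = 0.1386, -p*log2(p) = 0.3952
  s4: p = 18/101 = 0.1782, -p*log2(p) = 0.4435
H = sum of terms = 1.8199
Rounded to 2 decimals: 1.82

1.82


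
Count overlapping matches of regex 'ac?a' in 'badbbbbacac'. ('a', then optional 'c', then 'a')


Pattern: ac?a means 'a', then optional 'c', then 'a'.
Scanning 'badbbbbacac' position-by-position:
  Pos 0: window 'bad' -> no
  Pos 1: window 'adb' -> no
  Pos 2: window 'dbb' -> no
  Pos 3: window 'bbb' -> no
  Pos 4: window 'bbb' -> no
  Pos 5: window 'bba' -> no
  Pos 6: window 'bac' -> no
  Pos 7: window 'aca' -> MATCH
  Pos 8: window 'cac' -> no
  Pos 9: window 'ac' -> no
  Pos 10: window 'c' -> no
Total matches: 1

1


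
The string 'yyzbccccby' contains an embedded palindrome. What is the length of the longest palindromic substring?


Scanning 'yyzbccccby' for palindromic substrings.
Substring at positions 3-8: 'bccccb'.
Check: reverse('bccccb') = 'bccccb' -> palindrome confirmed.
Neighbouring characters ('z' / 'y') break symmetry, so it cannot extend further.
No longer palindromic substring exists; longest length = 6

6


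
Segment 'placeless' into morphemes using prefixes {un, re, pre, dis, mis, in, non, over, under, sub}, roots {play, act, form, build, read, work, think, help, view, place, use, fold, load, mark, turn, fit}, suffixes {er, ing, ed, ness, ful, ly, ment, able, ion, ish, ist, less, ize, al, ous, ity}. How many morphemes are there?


Segmenting 'placeless' against the inventory:
  'place' -> root (morpheme 1)
  'less' -> suffix (morpheme 2)
Total morphemes: 2

2


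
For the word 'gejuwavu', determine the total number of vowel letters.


Scanning each character of 'gejuwavu':
  Position 1: 'g' -> consonant (running count: 0)
  Position 2: 'e' -> vowel (running count: 1)
  Position 3: 'j' -> consonant (running count: 1)
  Position 4: 'u' -> vowel (running count: 2)
  Position 5: 'w' -> consonant (running count: 2)
  Position 6: 'a' -> vowel (running count: 3)
  Position 7: 'v' -> consonant (running count: 3)
  Position 8: 'u' -> vowel (running count: 4)
Total vowels: 4

4


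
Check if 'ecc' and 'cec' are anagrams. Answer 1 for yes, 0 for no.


Sort characters of 'ecc': 'cce'
Sort characters of 'cec': 'cce'
Sorted forms match -> they ARE anagrams
Result: 1

1


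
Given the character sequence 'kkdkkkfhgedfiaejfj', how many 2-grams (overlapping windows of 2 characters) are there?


String 'kkdkkkfhgedfiaejfj' has length L = 18.
Number of overlapping n-grams = L - n + 1
Substituting: 18 - 2 + 1 = 17

17


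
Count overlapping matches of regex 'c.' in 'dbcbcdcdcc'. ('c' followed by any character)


Pattern: c. means 'c' followed by any character.
Scanning 'dbcbcdcdcc' position-by-position:
  Pos 0: window 'db' -> no
  Pos 1: window 'bc' -> no
  Pos 2: window 'cb' -> MATCH
  Pos 3: window 'bc' -> no
  Pos 4: window 'cd' -> MATCH
  Pos 5: window 'dc' -> no
  Pos 6: window 'cd' -> MATCH
  Pos 7: window 'dc' -> no
  Pos 8: window 'cc' -> MATCH
  Pos 9: window 'c' -> no
Total matches: 4

4


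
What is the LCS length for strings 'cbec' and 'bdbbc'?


DP table for LCS of 'cbec' and 'bdbbc':
       b  d  b  b  c
    0  0  0  0  0  0
  c 0  0  0  0  0  1
  b 0  1  1  1  1  1
  e 0  1  1  1  1  1
  c 0  1  1  1  1  2
LCS: 'bc'
LCS length = 2

2


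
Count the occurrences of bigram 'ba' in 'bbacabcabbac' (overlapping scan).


Scanning 'bbacabcabbac' for bigram 'ba':
  Position 0: 'bb' -> no
  Position 1: 'ba' -> MATCH
  Position 2: 'ac' -> no
  Position 3: 'ca' -> no
  Position 4: 'ab' -> no
  Position 5: 'bc' -> no
  Position 6: 'ca' -> no
  Position 7: 'ab' -> no
  Position 8: 'bb' -> no
  Position 9: 'ba' -> MATCH
  Position 10: 'ac' -> no
Total matches: 2

2


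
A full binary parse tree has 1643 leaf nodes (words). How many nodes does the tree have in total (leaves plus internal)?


Leaf nodes (terminals): 1643
Internal nodes = n - 1 = 1643 - 1 = 1642
Total = leaves + internal = 1643 + 1642 = 3285

3285


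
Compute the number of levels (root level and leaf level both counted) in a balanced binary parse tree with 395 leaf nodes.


In a balanced binary tree with n leaves the deepest leaf is ceil(log2(n)) edges below the root,
so counting node levels inclusive of root and leaves gives ceil(log2(n)) + 1 levels.
log2(395) = 8.6257
ceil(8.6257) = 9
levels = 9 + 1 = 10

10


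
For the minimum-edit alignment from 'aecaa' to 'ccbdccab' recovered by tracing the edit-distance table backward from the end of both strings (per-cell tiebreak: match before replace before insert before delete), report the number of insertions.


Edit distance = 6. Backtracking from cell (5, 8) with preference match > replace > insert > delete,
then listing the resulting alignment 'aecaa' -> 'ccbdccab' left to right:
  Step 1: insert 'c' [insertion #1]
  Step 2: insert 'c' [insertion #2]
  Step 3: insert 'b' [insertion #3]
  Step 4: replace a->d
  Step 5: replace e->c
  Step 6: keep 'c'
  Step 7: keep 'a'
  Step 8: replace a->b
Total insertions: 3

3


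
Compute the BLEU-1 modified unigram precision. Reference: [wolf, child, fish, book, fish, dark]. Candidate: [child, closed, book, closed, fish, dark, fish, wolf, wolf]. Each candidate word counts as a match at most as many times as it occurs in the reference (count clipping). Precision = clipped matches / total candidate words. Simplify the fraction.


Reference word counts: {'book': 1, 'child': 1, 'dark': 1, 'fish': 2, 'wolf': 1}
Checking each candidate word (with clipping):
  'child' -> in reference (ref count 1, used 1/1) -> match (matches: 1)
  'closed' -> not in reference -> no match (matches: 1)
  'book' -> in reference (ref count 1, used 1/1) -> match (matches: 2)
  'closed' -> not in reference -> no match (matches: 2)
  'fish' -> in reference (ref count 2, used 1/2) -> match (matches: 3)
  'dark' -> in reference (ref count 1, used 1/1) -> match (matches: 4)
  'fish' -> in reference (ref count 2, used 2/2) -> match (matches: 5)
  'wolf' -> in reference (ref count 1, used 1/1) -> match (matches: 6)
  'wolf' -> ref count 1 already used up (1/1) -> clipped, no match (matches: 6)
Clipped matches: 6, Candidate length: 9
Precision = 6/9 = 2/3

2/3


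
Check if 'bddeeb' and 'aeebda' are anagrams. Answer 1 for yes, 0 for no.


Sort characters of 'bddeeb': 'bbddee'
Sort characters of 'aeebda': 'aabdee'
Sorted forms differ -> they are NOT anagrams
Result: 0

0


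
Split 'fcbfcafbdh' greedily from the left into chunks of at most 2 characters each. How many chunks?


'fcbfcafbdh' has 10 characters.
Chunking with max size 2:
  Chunk 1: 'fc' (positions 0-1)
  Chunk 2: 'bf' (positions 2-3)
  Chunk 3: 'ca' (positions 4-5)
  Chunk 4: 'fb' (positions 6-7)
  Chunk 5: 'dh' (positions 8-9)
Total chunks: ceil(10 / 2) = 5

5


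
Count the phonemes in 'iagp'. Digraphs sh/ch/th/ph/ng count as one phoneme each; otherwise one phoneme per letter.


Parsing 'iagp' greedily, digraphs first:
  'i' -> vowel phoneme (phonemes so far: 1)
  'a' -> vowel phoneme (phonemes so far: 2)
  'g' -> consonant phoneme (phonemes so far: 3)
  'p' -> consonant phoneme (phonemes so far: 4)
Total phonemes: 4

4


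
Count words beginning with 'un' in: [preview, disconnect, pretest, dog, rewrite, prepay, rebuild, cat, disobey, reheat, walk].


Checking each word for prefix 'un':
  'preview' -> no (count: 0)
  'disconnect' -> no (count: 0)
  'pretest' -> no (count: 0)
  'dog' -> no (count: 0)
  'rewrite' -> no (count: 0)
  'prepay' -> no (count: 0)
  'rebuild' -> no (count: 0)
  'cat' -> no (count: 0)
  'disobey' -> no (count: 0)
  'reheat' -> no (count: 0)
  'walk' -> no (count: 0)
Total with prefix 'un': 0

0


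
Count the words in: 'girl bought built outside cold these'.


Counting words by splitting on spaces:
  Word 1: 'girl'
  Word 2: 'bought'
  Word 3: 'built'
  Word 4: 'outside'
  Word 5: 'cold'
  Word 6: 'these'
Total words: 6

6


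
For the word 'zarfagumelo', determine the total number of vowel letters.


Scanning each character of 'zarfagumelo':
  Position 1: 'z' -> consonant (running count: 0)
  Position 2: 'a' -> vowel (running count: 1)
  Position 3: 'r' -> consonant (running count: 1)
  Position 4: 'f' -> consonant (running count: 1)
  Position 5: 'a' -> vowel (running count: 2)
  Position 6: 'g' -> consonant (running count: 2)
  Position 7: 'u' -> vowel (running count: 3)
  Position 8: 'm' -> consonant (running count: 3)
  Position 9: 'e' -> vowel (running count: 4)
  Position 10: 'l' -> consonant (running count: 4)
  Position 11: 'o' -> vowel (running count: 5)
Total vowels: 5

5


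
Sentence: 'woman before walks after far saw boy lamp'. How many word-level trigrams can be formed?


Word trigrams from [8] words:
  Trigram 1: (woman before walks)
  Trigram 2: (before walks after)
  Trigram 3: (walks after far)
  Trigram 4: (after far saw)
  Trigram 5: (far saw boy)
  Trigram 6: (saw boy lamp)
Total word trigrams: 8 - 2 = 6

6


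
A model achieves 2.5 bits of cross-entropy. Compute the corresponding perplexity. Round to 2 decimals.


Perplexity formula: PP = 2^H
H = 2.5
PP = 2^2.5
Decompose: 2^2.5 = 2^2 * 2^0.5 = 2^2 * sqrt(2)
2^2 = 4, sqrt(2) ~ 1.4142136
PP ~ 4 * 1.4142136 = 5.6568544
Rounded to 2 decimals: 5.66

5.66


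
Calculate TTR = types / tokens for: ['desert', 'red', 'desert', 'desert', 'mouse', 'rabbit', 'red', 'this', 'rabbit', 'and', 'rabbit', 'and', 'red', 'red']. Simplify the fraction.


Tokens: 14
Unique types: ('and', 'desert', 'mouse', 'rabbit', 'red', 'this') = 6
TTR = 6/14
Simplify: divide both by 2 -> 3/7
TTR = 3/7

3/7


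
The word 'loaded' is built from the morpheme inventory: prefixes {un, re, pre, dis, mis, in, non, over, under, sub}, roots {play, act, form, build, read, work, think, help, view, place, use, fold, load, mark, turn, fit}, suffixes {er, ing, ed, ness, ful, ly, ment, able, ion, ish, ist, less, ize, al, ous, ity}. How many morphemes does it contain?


Segmenting 'loaded' against the inventory:
  'load' -> root (morpheme 1)
  'ed' -> suffix (morpheme 2)
Total morphemes: 2

2


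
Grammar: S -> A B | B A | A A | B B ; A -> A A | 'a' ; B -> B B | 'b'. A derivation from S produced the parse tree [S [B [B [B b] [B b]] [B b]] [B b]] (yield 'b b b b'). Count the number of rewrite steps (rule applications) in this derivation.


Every bracketed nonterminal node [X ...] in the tree is produced by exactly one rule application.
Reading the tree off as a leftmost derivation:
  Step 1: S  =>  B B   (applied S -> B B)
  Step 2: B B  =>  B B B   (applied B -> B B)
  Step 3: B B B  =>  B B B B   (applied B -> B B)
  Step 4: B B B B  =>  b B B B   (applied B -> b)
  Step 5: b B B B  =>  b b B B   (applied B -> b)
  Step 6: b b B B  =>  b b b B   (applied B -> b)
  Step 7: b b b B  =>  b b b b   (applied B -> b)
Final yield: b b b b
Total rewrite steps: 7

7


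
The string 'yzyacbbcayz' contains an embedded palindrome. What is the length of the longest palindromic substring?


Scanning 'yzyacbbcayz' for palindromic substrings.
Substring at positions 1-10: 'zyacbbcayz'.
Check: reverse('zyacbbcayz') = 'zyacbbcayz' -> palindrome confirmed.
Neighbouring characters ('y' / '-') break symmetry, so it cannot extend further.
No longer palindromic substring exists; longest length = 10

10


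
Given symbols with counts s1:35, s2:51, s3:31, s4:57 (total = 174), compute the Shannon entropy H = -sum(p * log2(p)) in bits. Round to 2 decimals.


Computing entropy H = -sum(p_i * log2(p_i)):
  s1: p = 35/174 = 0.2011, -p*log2(p) = 0.4654
  s2: p = 51/174 = 0.2931, -p*log2(p) = 0.5189
  s3: p = 31/174 = 0.1782, -p*log2(p) = 0.4434
  s4: p = 57/174 = 0.3276, -p*log2(p) = 0.5274
H = sum of terms = 1.9551
Rounded to 2 decimals: 1.96

1.96


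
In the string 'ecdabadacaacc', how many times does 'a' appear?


Scanning 'ecdabadacaacc' for 'a':
  Position 3: 'a' -> MATCH (count: 1)
  Position 5: 'a' -> MATCH (count: 2)
  Position 7: 'a' -> MATCH (count: 3)
  Position 9: 'a' -> MATCH (count: 4)
  Position 10: 'a' -> MATCH (count: 5)
Total occurrences of 'a': 5

5


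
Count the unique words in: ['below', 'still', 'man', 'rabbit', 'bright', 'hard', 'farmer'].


Listing all tokens and tracking unique types:
  Token 1: 'below' -> NEW (unique so far: 1)
  Token 2: 'still' -> NEW (unique so far: 2)
  Token 3: 'man' -> NEW (unique so far: 3)
  Token 4: 'rabbit' -> NEW (unique so far: 4)
  Token 5: 'bright' -> NEW (unique so far: 5)
  Token 6: 'hard' -> NEW (unique so far: 6)
  Token 7: 'farmer' -> NEW (unique so far: 7)
Unique types: ('below', 'bright', 'farmer', 'hard', 'man', 'rabbit', 'still')
Vocabulary size: 7

7


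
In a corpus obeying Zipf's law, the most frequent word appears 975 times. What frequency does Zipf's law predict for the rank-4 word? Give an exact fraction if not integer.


Zipf's law: freq(rank) = f1 / rank
f1 = 975, rank = 4
freq = 975 / 4
GCD(975, 4) = 1
Simplified: 975/4

975/4
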